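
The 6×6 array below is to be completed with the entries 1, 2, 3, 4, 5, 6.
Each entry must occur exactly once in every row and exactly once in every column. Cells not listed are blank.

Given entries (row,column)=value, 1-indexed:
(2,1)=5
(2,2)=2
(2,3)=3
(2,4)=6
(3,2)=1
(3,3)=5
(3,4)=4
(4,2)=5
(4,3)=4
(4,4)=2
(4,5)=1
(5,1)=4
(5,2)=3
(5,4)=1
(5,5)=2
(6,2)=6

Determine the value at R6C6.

4

Row 1, column 2: row 1 has {} and column 2 has {1, 2, 3, 5, 6}, leaving only 4.
Row 2, column 5: row 2 has {2, 3, 5, 6} and column 5 has {1, 2}, leaving only 4.
Row 2, column 6: row 2 has {2, 3, 4, 5, 6} and column 6 has {}, leaving only 1.
Row 5, column 3: row 5 has {1, 2, 3, 4} and column 3 has {3, 4, 5}, leaving only 6.
Row 5, column 6: row 5 has {1, 2, 3, 4, 6} and column 6 has {1}, leaving only 5.
Row 6, column 6 is narrowed to {2, 3, 4}.
If it were 2, then row 3, column 6 would be left with no valid symbol.
If it were 3, then row 3, column 6 would be left with no valid symbol.
So row 6, column 6 must be 4.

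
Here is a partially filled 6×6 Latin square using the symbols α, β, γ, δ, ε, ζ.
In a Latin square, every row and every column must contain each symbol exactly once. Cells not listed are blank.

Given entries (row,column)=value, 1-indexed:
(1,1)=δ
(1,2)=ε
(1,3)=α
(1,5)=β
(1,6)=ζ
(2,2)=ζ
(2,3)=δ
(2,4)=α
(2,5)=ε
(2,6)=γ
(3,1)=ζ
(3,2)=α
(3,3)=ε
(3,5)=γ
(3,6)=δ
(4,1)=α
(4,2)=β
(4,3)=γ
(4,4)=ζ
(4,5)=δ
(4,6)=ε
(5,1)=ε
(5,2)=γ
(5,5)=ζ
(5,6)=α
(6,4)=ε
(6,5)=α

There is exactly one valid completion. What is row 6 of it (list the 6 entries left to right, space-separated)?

γ δ ζ ε α β

Row 6, column 2: row 6 has {α, ε} and column 2 has {α, β, γ, ε, ζ}, leaving only δ.
Row 6, column 6: row 6 has {α, δ, ε} and column 6 has {α, γ, δ, ε, ζ}, leaving only β.
Row 6, column 1: row 6 has {α, β, δ, ε} and column 1 has {α, δ, ε, ζ}, leaving only γ.
Row 6, column 3: row 6 has {α, β, γ, δ, ε} and column 3 has {α, γ, δ, ε}, leaving only ζ.
So row 6 reads: γ δ ζ ε α β.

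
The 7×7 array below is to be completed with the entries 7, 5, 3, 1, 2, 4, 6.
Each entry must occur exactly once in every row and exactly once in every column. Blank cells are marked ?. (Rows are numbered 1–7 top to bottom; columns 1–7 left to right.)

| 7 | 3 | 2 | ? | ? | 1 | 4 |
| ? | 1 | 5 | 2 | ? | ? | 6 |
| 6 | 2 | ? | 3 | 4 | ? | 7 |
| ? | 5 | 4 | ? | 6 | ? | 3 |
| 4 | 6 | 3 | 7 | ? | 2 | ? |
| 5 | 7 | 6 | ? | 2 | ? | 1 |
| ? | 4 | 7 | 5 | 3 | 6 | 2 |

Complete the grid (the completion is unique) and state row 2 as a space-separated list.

Row 2, column 1: row 2 has {5, 1, 2, 6} and column 1 has {7, 5, 4, 6}, leaving only 3.
Row 2, column 5: row 2 has {5, 3, 1, 2, 6} and column 5 has {3, 2, 4, 6}, leaving only 7.
Row 2, column 6: row 2 has {7, 5, 3, 1, 2, 6} and column 6 has {1, 2, 6}, leaving only 4.
So row 2 reads: 3 1 5 2 7 4 6.

3 1 5 2 7 4 6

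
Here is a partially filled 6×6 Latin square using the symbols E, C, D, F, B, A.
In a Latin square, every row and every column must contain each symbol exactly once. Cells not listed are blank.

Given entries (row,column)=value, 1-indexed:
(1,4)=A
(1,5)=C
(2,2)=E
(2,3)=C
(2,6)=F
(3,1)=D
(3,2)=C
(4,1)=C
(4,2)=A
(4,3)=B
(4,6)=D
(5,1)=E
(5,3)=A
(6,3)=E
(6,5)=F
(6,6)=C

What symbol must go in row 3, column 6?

Row 3, column 3: row 3 has {C, D} and column 3 has {E, C, B, A}, leaving only F.
Row 1, column 3: row 1 has {C, A} and column 3 has {E, C, F, B, A}, leaving only D.
Row 4, column 5: row 4 has {C, D, B, A} and column 5 has {C, F}, leaving only E.
Row 4, column 4: row 4 has {E, C, D, B, A} and column 4 has {A}, leaving only F.
Row 5, column 6: row 5 has {E, A} and column 6 has {C, D, F}, leaving only B.
Row 1, column 6: row 1 has {C, D, A} and column 6 has {C, D, F, B}, leaving only E.
Row 3 already has {C, D, F} and column 6 already has {E, C, D, F, B}, so row 3, column 6 must be A.

A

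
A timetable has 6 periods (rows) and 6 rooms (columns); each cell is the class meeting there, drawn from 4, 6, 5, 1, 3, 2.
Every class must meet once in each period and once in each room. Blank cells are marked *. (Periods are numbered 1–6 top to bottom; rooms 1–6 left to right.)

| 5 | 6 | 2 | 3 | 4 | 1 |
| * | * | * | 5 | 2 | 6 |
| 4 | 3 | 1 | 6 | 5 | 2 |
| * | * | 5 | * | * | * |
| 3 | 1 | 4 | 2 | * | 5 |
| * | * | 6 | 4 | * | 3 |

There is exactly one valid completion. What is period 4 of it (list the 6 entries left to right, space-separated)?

Period 4, room 4: period 4 has {5} and room 4 has {4, 6, 5, 3, 2}, leaving only 1.
Period 4, room 6: period 4 has {5, 1} and room 6 has {6, 5, 1, 3, 2}, leaving only 4.
Period 4, room 2: period 4 has {4, 5, 1} and room 2 has {6, 1, 3}, leaving only 2.
Period 4, room 1: period 4 has {4, 5, 1, 2} and room 1 has {4, 5, 3}, leaving only 6.
Period 4, room 5: period 4 has {4, 6, 5, 1, 2} and room 5 has {4, 5, 2}, leaving only 3.
So period 4 reads: 6 2 5 1 3 4.

6 2 5 1 3 4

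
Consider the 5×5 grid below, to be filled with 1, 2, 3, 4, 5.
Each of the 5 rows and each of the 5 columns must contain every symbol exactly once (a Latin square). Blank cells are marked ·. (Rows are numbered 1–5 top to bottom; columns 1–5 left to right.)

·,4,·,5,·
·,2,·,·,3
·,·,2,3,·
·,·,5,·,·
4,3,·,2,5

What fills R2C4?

1

Row 4, column 2: row 4 has {5} and column 2 has {2, 3, 4}, leaving only 1.
Row 3, column 2: row 3 has {2, 3} and column 2 has {1, 2, 3, 4}, leaving only 5.
Row 3, column 1: row 3 has {2, 3, 5} and column 1 has {4}, leaving only 1.
Row 2, column 1: row 2 has {2, 3} and column 1 has {1, 4}, leaving only 5.
Row 3, column 5: row 3 has {1, 2, 3, 5} and column 5 has {3, 5}, leaving only 4.
Row 4, column 4: row 4 has {1, 5} and column 4 has {2, 3, 5}, leaving only 4.
Row 2 already has {2, 3, 5} and column 4 already has {2, 3, 4, 5}, so row 2, column 4 must be 1.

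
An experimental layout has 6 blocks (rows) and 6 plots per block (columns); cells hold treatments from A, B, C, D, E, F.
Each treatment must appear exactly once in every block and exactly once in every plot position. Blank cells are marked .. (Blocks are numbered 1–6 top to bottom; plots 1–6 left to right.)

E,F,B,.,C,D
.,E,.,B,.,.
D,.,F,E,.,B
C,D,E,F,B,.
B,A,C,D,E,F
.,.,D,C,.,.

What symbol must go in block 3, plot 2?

C

Block 3 already has {B, D, E, F} and plot 2 already has {A, D, E, F}, so block 3, plot 2 must be C.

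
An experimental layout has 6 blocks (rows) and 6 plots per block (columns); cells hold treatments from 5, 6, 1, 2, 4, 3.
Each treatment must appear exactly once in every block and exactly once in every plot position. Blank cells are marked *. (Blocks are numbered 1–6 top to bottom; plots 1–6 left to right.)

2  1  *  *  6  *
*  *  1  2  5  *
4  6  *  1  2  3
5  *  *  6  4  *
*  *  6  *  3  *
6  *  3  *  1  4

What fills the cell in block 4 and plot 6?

Block 1, plot 6: block 1 has {6, 1, 2} and plot 6 has {4, 3}, leaving only 5.
Block 1, plot 3: block 1 has {5, 6, 1, 2} and plot 3 has {6, 1, 3}, leaving only 4.
Block 1, plot 4: block 1 has {5, 6, 1, 2, 4} and plot 4 has {6, 1, 2}, leaving only 3.
Block 2, plot 1: block 2 has {5, 1, 2} and plot 1 has {5, 6, 2, 4}, leaving only 3.
Block 2, plot 2: block 2 has {5, 1, 2, 3} and plot 2 has {6, 1}, leaving only 4.
Block 2, plot 6: block 2 has {5, 1, 2, 4, 3} and plot 6 has {5, 4, 3}, leaving only 6.
Block 3, plot 3: block 3 has {6, 1, 2, 4, 3} and plot 3 has {6, 1, 4, 3}, leaving only 5.
Block 4, plot 3: block 4 has {5, 6, 4} and plot 3 has {5, 6, 1, 4, 3}, leaving only 2.
Block 4 already has {5, 6, 2, 4} and plot 6 already has {5, 6, 4, 3}, so block 4, plot 6 must be 1.

1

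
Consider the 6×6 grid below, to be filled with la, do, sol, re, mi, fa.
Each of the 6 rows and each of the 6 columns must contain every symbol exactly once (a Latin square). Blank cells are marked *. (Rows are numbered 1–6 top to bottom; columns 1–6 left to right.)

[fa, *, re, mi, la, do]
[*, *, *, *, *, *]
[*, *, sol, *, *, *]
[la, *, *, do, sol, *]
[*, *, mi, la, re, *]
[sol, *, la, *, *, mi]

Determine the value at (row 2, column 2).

Row 1, column 2: row 1 has {la, do, re, mi, fa} and column 2 has {}, leaving only sol.
Row 4, column 3: row 4 has {la, do, sol} and column 3 has {la, sol, re, mi}, leaving only fa.
Row 2, column 3: row 2 has {} and column 3 has {la, sol, re, mi, fa}, leaving only do.
Row 4, column 6: row 4 has {la, do, sol, fa} and column 6 has {do, mi}, leaving only re.
Row 4, column 2: row 4 has {la, do, sol, re, fa} and column 2 has {sol}, leaving only mi.
Row 5, column 1: row 5 has {la, re, mi} and column 1 has {la, sol, fa}, leaving only do.
Row 5, column 2: row 5 has {la, do, re, mi} and column 2 has {sol, mi}, leaving only fa.
Row 5, column 6: row 5 has {la, do, re, mi, fa} and column 6 has {do, re, mi}, leaving only sol.
Row 2, column 2 is narrowed to {la, re}.
If it were re, then row 3, column 6 would be left with no valid symbol.
So row 2, column 2 must be la.

la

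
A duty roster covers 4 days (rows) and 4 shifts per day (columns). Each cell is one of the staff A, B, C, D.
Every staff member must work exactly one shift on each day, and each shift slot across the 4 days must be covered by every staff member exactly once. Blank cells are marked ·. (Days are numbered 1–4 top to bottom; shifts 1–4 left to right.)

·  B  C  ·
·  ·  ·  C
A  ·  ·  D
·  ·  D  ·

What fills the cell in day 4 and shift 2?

Day 1, shift 1: day 1 has {B, C} and shift 1 has {A}, leaving only D.
Day 1, shift 4: day 1 has {B, C, D} and shift 4 has {C, D}, leaving only A.
Day 2, shift 1: day 2 has {C} and shift 1 has {A, D}, leaving only B.
Day 2, shift 3: day 2 has {B, C} and shift 3 has {C, D}, leaving only A.
Day 2, shift 2: day 2 has {A, B, C} and shift 2 has {B}, leaving only D.
Day 3, shift 2: day 3 has {A, D} and shift 2 has {B, D}, leaving only C.
Day 4 already has {D} and shift 2 already has {B, C, D}, so day 4, shift 2 must be A.

A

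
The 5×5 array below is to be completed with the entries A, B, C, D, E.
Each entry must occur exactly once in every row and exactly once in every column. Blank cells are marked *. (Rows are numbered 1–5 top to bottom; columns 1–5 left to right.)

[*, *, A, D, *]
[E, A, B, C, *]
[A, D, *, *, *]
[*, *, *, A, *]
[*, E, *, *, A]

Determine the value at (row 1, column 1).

B

Row 2, column 5: row 2 has {A, B, C, E} and column 5 has {A}, leaving only D.
Row 5, column 4: row 5 has {A, E} and column 4 has {A, C, D}, leaving only B.
Row 3, column 4: row 3 has {A, D} and column 4 has {A, B, C, D}, leaving only E.
Row 3, column 3: row 3 has {A, D, E} and column 3 has {A, B}, leaving only C.
Row 3, column 5: row 3 has {A, C, D, E} and column 5 has {A, D}, leaving only B.
Row 5, column 3: row 5 has {A, B, E} and column 3 has {A, B, C}, leaving only D.
Row 4, column 3: row 4 has {A} and column 3 has {A, B, C, D}, leaving only E.
Row 4, column 5: row 4 has {A, E} and column 5 has {A, B, D}, leaving only C.
Row 1, column 5: row 1 has {A, D} and column 5 has {A, B, C, D}, leaving only E.
Row 4, column 2: row 4 has {A, C, E} and column 2 has {A, D, E}, leaving only B.
Row 1, column 2: row 1 has {A, D, E} and column 2 has {A, B, D, E}, leaving only C.
Row 1 already has {A, C, D, E} and column 1 already has {A, E}, so row 1, column 1 must be B.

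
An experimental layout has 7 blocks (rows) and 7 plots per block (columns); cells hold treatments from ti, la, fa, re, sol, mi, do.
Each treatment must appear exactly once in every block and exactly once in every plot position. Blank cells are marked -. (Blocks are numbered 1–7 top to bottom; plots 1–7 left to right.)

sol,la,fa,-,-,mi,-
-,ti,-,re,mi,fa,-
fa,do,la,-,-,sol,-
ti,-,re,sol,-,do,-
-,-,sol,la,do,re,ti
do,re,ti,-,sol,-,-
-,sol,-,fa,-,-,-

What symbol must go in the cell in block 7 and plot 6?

Block 2, plot 1: block 2 has {ti, fa, re, mi} and plot 1 has {ti, fa, sol, do}, leaving only la.
Block 2, plot 3: block 2 has {ti, la, fa, re, mi} and plot 3 has {ti, la, fa, re, sol}, leaving only do.
Block 2, plot 7: block 2 has {ti, la, fa, re, mi, do} and plot 7 has {ti}, leaving only sol.
Block 5, plot 1: block 5 has {ti, la, re, sol, do} and plot 1 has {ti, la, fa, sol, do}, leaving only mi.
Block 5, plot 2: block 5 has {ti, la, re, sol, mi, do} and plot 2 has {ti, la, re, sol, do}, leaving only fa.
Block 4, plot 2: block 4 has {ti, re, sol, do} and plot 2 has {ti, la, fa, re, sol, do}, leaving only mi.
Block 6, plot 4: block 6 has {ti, re, sol, do} and plot 4 has {la, fa, re, sol}, leaving only mi.
Block 3, plot 4: block 3 has {la, fa, sol, do} and plot 4 has {la, fa, re, sol, mi}, leaving only ti.
Block 1, plot 4: block 1 has {la, fa, sol, mi} and plot 4 has {ti, la, fa, re, sol, mi}, leaving only do.
Block 1, plot 7: block 1 has {la, fa, sol, mi, do} and plot 7 has {ti, sol}, leaving only re.
Block 1, plot 5: block 1 has {la, fa, re, sol, mi, do} and plot 5 has {sol, mi, do}, leaving only ti.
Block 3, plot 5: block 3 has {ti, la, fa, sol, do} and plot 5 has {ti, sol, mi, do}, leaving only re.
Block 3, plot 7: block 3 has {ti, la, fa, re, sol, do} and plot 7 has {ti, re, sol}, leaving only mi.
Block 6, plot 6: block 6 has {ti, re, sol, mi, do} and plot 6 has {fa, re, sol, mi, do}, leaving only la.
Block 7 already has {fa, sol} and plot 6 already has {la, fa, re, sol, mi, do}, so block 7, plot 6 must be ti.

ti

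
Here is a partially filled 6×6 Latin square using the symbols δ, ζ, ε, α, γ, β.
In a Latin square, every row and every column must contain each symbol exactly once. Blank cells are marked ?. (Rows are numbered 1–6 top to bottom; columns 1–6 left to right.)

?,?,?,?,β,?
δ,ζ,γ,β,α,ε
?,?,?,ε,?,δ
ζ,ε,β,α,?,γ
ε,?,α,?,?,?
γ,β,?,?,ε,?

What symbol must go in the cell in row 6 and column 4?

Row 1, column 1: row 1 has {β} and column 1 has {δ, ζ, ε, γ}, leaving only α.
Row 1, column 6: row 1 has {α, β} and column 6 has {δ, ε, γ}, leaving only ζ.
Row 3, column 1: row 3 has {δ, ε} and column 1 has {δ, ζ, ε, α, γ}, leaving only β.
Row 3, column 3: row 3 has {δ, ε, β} and column 3 has {α, γ, β}, leaving only ζ.
Row 3, column 5: row 3 has {δ, ζ, ε, β} and column 5 has {ε, α, β}, leaving only γ.
Row 3, column 2: row 3 has {δ, ζ, ε, γ, β} and column 2 has {ζ, ε, β}, leaving only α.
Row 4, column 5: row 4 has {ζ, ε, α, γ, β} and column 5 has {ε, α, γ, β}, leaving only δ.
Row 5, column 5: row 5 has {ε, α} and column 5 has {δ, ε, α, γ, β}, leaving only ζ.
Row 5, column 6: row 5 has {ζ, ε, α} and column 6 has {δ, ζ, ε, γ}, leaving only β.
Row 6, column 3: row 6 has {ε, γ, β} and column 3 has {ζ, α, γ, β}, leaving only δ.
Row 6 already has {δ, ε, γ, β} and column 4 already has {ε, α, β}, so row 6, column 4 must be ζ.

ζ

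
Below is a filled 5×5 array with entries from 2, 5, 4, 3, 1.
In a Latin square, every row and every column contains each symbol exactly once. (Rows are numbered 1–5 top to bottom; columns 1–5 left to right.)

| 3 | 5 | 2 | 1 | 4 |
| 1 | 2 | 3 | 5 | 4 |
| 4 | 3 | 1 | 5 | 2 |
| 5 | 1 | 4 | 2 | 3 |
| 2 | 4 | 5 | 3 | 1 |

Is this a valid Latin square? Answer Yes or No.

No

Every row is a permutation, but column 5 contains 4 twice (at rows 1 and 2).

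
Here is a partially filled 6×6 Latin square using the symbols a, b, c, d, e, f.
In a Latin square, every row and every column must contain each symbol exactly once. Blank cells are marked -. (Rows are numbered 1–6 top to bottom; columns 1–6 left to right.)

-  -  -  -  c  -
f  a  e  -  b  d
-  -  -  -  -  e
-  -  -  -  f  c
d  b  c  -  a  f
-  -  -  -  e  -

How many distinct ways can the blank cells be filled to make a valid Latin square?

40

Row 1, column 1: eliminating its row and column leaves {a, b, e}.
Row 1, column 2: eliminating its row and column leaves {d, e, f}.
Row 1, column 3: eliminating its row and column leaves {a, b, d, f}.
Row 1, column 4: eliminating its row and column leaves {a, b, d, e, f}.
Row 1, column 6: eliminating its row and column leaves {a, b}.
Row 2, column 4: eliminating its row and column leaves {c}.
Row 3, column 1: eliminating its row and column leaves {a, b, c}.
Row 3, column 2: eliminating its row and column leaves {c, d, f}.
Row 3, column 3: eliminating its row and column leaves {a, b, d, f}.
Row 3, column 4: eliminating its row and column leaves {a, b, c, d, f}.
Row 3, column 5: eliminating its row and column leaves {d}.
Row 4, column 1: eliminating its row and column leaves {a, b, e}.
Row 4, column 2: eliminating its row and column leaves {d, e}.
Row 4, column 3: eliminating its row and column leaves {a, b, d}.
Row 4, column 4: eliminating its row and column leaves {a, b, d, e}.
Row 5, column 4: eliminating its row and column leaves {e}.
Row 6, column 1: eliminating its row and column leaves {a, b, c}.
Row 6, column 2: eliminating its row and column leaves {c, d, f}.
Row 6, column 3: eliminating its row and column leaves {a, b, d, f}.
Row 6, column 4: eliminating its row and column leaves {a, b, c, d, f}.
Row 6, column 6: eliminating its row and column leaves {a, b}.
Enumerating the assignments across these blanks that avoid any row or column repeat gives 40 completions.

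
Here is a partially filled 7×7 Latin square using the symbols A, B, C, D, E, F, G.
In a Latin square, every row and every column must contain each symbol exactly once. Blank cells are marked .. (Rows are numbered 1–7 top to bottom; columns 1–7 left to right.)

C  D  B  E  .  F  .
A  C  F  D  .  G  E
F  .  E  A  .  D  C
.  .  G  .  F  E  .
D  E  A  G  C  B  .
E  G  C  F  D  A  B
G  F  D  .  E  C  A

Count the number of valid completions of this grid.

1

Row 1, column 5: eliminating its row and column leaves {A, G}.
Row 1, column 7: eliminating its row and column leaves {G}.
Row 2, column 5: eliminating its row and column leaves {B}.
Row 3, column 2: eliminating its row and column leaves {B}.
Row 3, column 5: eliminating its row and column leaves {B, G}.
Row 4, column 1: eliminating its row and column leaves {B}.
Row 4, column 2: eliminating its row and column leaves {A, B}.
Row 4, column 4: eliminating its row and column leaves {B, C}.
Row 4, column 7: eliminating its row and column leaves {D}.
Row 5, column 7: eliminating its row and column leaves {F}.
Row 7, column 4: eliminating its row and column leaves {B}.
Only one assignment across all blanks avoids any row or column repeat, giving 1 completion.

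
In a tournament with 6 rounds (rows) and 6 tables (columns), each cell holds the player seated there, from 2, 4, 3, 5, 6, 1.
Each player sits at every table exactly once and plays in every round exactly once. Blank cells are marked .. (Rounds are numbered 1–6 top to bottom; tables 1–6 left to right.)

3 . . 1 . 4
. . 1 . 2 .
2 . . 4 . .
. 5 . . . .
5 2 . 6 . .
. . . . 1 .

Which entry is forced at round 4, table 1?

1

Round 1, table 2: round 1 has {4, 3, 1} and table 2 has {2, 5}, leaving only 6.
Round 1, table 5: round 1 has {4, 3, 6, 1} and table 5 has {2, 1}, leaving only 5.
Round 1, table 3: round 1 has {4, 3, 5, 6, 1} and table 3 has {1}, leaving only 2.
Round 4, table 1 is narrowed to {4, 6, 1}.
If it were 4, then round 6, table 1 would be left with no valid symbol.
If it were 6, then round 6, table 1 would be left with no valid symbol.
So round 4, table 1 must be 1.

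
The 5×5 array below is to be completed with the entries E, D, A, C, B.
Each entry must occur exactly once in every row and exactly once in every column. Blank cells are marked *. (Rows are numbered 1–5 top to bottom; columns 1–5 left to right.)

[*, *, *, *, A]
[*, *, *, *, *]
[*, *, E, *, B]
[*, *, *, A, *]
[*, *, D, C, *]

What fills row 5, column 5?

E

Row 5 already has {D, C} and column 5 already has {A, B}, so row 5, column 5 must be E.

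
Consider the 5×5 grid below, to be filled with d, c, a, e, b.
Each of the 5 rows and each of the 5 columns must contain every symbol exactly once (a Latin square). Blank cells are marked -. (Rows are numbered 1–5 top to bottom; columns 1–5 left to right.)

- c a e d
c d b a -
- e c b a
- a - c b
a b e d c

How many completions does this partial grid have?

1

Row 1, column 1: eliminating its row and column leaves {b}.
Row 2, column 5: eliminating its row and column leaves {e}.
Row 3, column 1: eliminating its row and column leaves {d}.
Row 4, column 1: eliminating its row and column leaves {d, e}.
Row 4, column 3: eliminating its row and column leaves {d}.
Only one assignment across all blanks avoids any row or column repeat, giving 1 completion.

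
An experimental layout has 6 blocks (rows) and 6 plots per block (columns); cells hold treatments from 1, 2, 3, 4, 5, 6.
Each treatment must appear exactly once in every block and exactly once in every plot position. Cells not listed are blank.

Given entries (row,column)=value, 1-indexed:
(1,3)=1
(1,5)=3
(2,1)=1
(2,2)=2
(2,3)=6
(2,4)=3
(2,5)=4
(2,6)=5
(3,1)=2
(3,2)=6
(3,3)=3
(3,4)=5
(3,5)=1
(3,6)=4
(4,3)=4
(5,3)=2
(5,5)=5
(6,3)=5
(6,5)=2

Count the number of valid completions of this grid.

Block 1, plot 1: eliminating its block and plot leaves {4, 5, 6}.
Block 1, plot 2: eliminating its block and plot leaves {4, 5}.
Block 1, plot 4: eliminating its block and plot leaves {2, 4, 6}.
Block 1, plot 6: eliminating its block and plot leaves {2, 6}.
Block 4, plot 1: eliminating its block and plot leaves {3, 5, 6}.
Block 4, plot 2: eliminating its block and plot leaves {1, 3, 5}.
Block 4, plot 4: eliminating its block and plot leaves {1, 2, 6}.
Block 4, plot 5: eliminating its block and plot leaves {6}.
Block 4, plot 6: eliminating its block and plot leaves {1, 2, 3, 6}.
Block 5, plot 1: eliminating its block and plot leaves {3, 4, 6}.
Block 5, plot 2: eliminating its block and plot leaves {1, 3, 4}.
Block 5, plot 4: eliminating its block and plot leaves {1, 4, 6}.
Block 5, plot 6: eliminating its block and plot leaves {1, 3, 6}.
Block 6, plot 1: eliminating its block and plot leaves {3, 4, 6}.
Block 6, plot 2: eliminating its block and plot leaves {1, 3, 4}.
Block 6, plot 4: eliminating its block and plot leaves {1, 4, 6}.
Block 6, plot 6: eliminating its block and plot leaves {1, 3, 6}.
Enumerating the assignments across these blanks that avoid any block or plot repeat gives 20 completions.

20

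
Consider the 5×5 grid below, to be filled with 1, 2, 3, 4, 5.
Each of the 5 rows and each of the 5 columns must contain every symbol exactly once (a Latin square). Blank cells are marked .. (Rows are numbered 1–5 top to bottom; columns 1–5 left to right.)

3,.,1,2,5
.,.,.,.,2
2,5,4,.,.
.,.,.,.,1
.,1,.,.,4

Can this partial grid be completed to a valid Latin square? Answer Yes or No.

No row or column among the givens repeats a symbol, and propagating forced cells runs into no contradiction.
One valid completion exists (for instance, 3 4 1 2 5 / 1 3 5 4 2 / 2 5 4 1 3 / 4 2 3 5 1 / 5 1 2 3 4).

Yes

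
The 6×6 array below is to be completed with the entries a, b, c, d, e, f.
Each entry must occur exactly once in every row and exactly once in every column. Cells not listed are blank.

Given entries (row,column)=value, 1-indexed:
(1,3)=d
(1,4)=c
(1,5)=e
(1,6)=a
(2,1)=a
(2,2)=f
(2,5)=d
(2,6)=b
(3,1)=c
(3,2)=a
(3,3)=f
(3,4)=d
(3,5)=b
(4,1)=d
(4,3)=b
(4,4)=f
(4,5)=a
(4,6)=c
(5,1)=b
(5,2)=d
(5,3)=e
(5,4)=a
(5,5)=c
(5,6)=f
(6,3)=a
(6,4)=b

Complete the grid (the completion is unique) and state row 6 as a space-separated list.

Row 6, column 5: row 6 has {a, b} and column 5 has {a, b, c, d, e}, leaving only f.
Row 6, column 1: row 6 has {a, b, f} and column 1 has {a, b, c, d}, leaving only e.
Row 6, column 2: row 6 has {a, b, e, f} and column 2 has {a, d, f}, leaving only c.
Row 6, column 6: row 6 has {a, b, c, e, f} and column 6 has {a, b, c, f}, leaving only d.
So row 6 reads: e c a b f d.

e c a b f d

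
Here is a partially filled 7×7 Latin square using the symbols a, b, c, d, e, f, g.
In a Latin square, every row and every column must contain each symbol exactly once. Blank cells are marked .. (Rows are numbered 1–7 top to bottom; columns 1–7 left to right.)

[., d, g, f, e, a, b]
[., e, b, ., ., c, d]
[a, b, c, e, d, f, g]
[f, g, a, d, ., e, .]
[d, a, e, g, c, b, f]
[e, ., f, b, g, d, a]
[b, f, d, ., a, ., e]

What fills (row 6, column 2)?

c

Row 6 already has {a, b, d, e, f, g} and column 2 already has {a, b, d, e, f, g}, so row 6, column 2 must be c.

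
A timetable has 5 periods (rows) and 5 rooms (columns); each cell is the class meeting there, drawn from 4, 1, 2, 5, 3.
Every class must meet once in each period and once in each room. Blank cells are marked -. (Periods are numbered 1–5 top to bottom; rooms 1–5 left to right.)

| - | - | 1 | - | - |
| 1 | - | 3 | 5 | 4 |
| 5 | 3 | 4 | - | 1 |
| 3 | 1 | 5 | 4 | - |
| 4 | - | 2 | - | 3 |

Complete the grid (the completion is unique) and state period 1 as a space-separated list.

Period 1, room 1: period 1 has {1} and room 1 has {4, 1, 5, 3}, leaving only 2.
Period 1, room 4: period 1 has {1, 2} and room 4 has {4, 5}, leaving only 3.
Period 1, room 5: period 1 has {1, 2, 3} and room 5 has {4, 1, 3}, leaving only 5.
Period 1, room 2: period 1 has {1, 2, 5, 3} and room 2 has {1, 3}, leaving only 4.
So period 1 reads: 2 4 1 3 5.

2 4 1 3 5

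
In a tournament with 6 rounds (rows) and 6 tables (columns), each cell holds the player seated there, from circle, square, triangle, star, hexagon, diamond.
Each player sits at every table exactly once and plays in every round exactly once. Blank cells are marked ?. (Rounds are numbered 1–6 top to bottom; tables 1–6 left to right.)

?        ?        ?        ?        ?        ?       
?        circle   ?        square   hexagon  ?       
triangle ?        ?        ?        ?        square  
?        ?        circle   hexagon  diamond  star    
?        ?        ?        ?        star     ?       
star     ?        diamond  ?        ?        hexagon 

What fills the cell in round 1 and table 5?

Round 2, table 1: round 2 has {circle, square, hexagon} and table 1 has {triangle, star}, leaving only diamond.
Round 2, table 6: round 2 has {circle, square, hexagon, diamond} and table 6 has {square, star, hexagon}, leaving only triangle.
Round 2, table 3: round 2 has {circle, square, triangle, hexagon, diamond} and table 3 has {circle, diamond}, leaving only star.
Round 3, table 3: round 3 has {square, triangle} and table 3 has {circle, star, diamond}, leaving only hexagon.
Round 3, table 5: round 3 has {square, triangle, hexagon} and table 5 has {star, hexagon, diamond}, leaving only circle.
Round 4, table 1: round 4 has {circle, star, hexagon, diamond} and table 1 has {triangle, star, diamond}, leaving only square.
Round 4, table 2: round 4 has {circle, square, star, hexagon, diamond} and table 2 has {circle}, leaving only triangle.
Round 6, table 2: round 6 has {star, hexagon, diamond} and table 2 has {circle, triangle}, leaving only square.
Round 6, table 5: round 6 has {square, star, hexagon, diamond} and table 5 has {circle, star, hexagon, diamond}, leaving only triangle.
Round 1 already has {} and table 5 already has {circle, triangle, star, hexagon, diamond}, so round 1, table 5 must be square.

square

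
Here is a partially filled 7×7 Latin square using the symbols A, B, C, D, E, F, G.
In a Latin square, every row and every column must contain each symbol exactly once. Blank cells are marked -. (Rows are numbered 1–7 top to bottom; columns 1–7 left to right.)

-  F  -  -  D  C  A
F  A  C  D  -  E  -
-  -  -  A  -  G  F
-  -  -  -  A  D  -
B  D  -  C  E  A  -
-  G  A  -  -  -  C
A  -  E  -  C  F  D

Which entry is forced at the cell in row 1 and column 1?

Row 3, column 5: row 3 has {A, F, G} and column 5 has {A, C, D, E}, leaving only B.
Row 2, column 5: row 2 has {A, C, D, E, F} and column 5 has {A, B, C, D, E}, leaving only G.
Row 2, column 7: row 2 has {A, C, D, E, F, G} and column 7 has {A, C, D, F}, leaving only B.
Row 3, column 3: row 3 has {A, B, F, G} and column 3 has {A, C, E}, leaving only D.
Row 5, column 7: row 5 has {A, B, C, D, E} and column 7 has {A, B, C, D, F}, leaving only G.
Row 4, column 7: row 4 has {A, D} and column 7 has {A, B, C, D, F, G}, leaving only E.
Row 5, column 3: row 5 has {A, B, C, D, E, G} and column 3 has {A, C, D, E}, leaving only F.
Row 6, column 5: row 6 has {A, C, G} and column 5 has {A, B, C, D, E, G}, leaving only F.
Row 6, column 6: row 6 has {A, C, F, G} and column 6 has {A, C, D, E, F, G}, leaving only B.
Row 6, column 4: row 6 has {A, B, C, F, G} and column 4 has {A, C, D}, leaving only E.
Row 6, column 1: row 6 has {A, B, C, E, F, G} and column 1 has {A, B, F}, leaving only D.
Row 7, column 2: row 7 has {A, C, D, E, F} and column 2 has {A, D, F, G}, leaving only B.
Row 4, column 2: row 4 has {A, D, E} and column 2 has {A, B, D, F, G}, leaving only C.
Row 3, column 2: row 3 has {A, B, D, F, G} and column 2 has {A, B, C, D, F, G}, leaving only E.
Row 3, column 1: row 3 has {A, B, D, E, F, G} and column 1 has {A, B, D, F}, leaving only C.
Row 4, column 1: row 4 has {A, C, D, E} and column 1 has {A, B, C, D, F}, leaving only G.
Row 1 already has {A, C, D, F} and column 1 already has {A, B, C, D, F, G}, so row 1, column 1 must be E.

E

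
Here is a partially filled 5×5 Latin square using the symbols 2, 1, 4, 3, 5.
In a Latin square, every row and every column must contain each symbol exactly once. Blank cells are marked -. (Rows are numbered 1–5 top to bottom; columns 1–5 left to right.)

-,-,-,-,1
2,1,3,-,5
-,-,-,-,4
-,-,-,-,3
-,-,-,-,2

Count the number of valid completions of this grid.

Row 1, column 1: eliminating its row and column leaves {4, 3, 5}.
Row 1, column 2: eliminating its row and column leaves {2, 4, 3, 5}.
Row 1, column 3: eliminating its row and column leaves {2, 4, 5}.
Row 1, column 4: eliminating its row and column leaves {2, 4, 3, 5}.
Row 2, column 4: eliminating its row and column leaves {4}.
Row 3, column 1: eliminating its row and column leaves {1, 3, 5}.
Row 3, column 2: eliminating its row and column leaves {2, 3, 5}.
Row 3, column 3: eliminating its row and column leaves {2, 1, 5}.
Row 3, column 4: eliminating its row and column leaves {2, 1, 3, 5}.
Row 4, column 1: eliminating its row and column leaves {1, 4, 5}.
Row 4, column 2: eliminating its row and column leaves {2, 4, 5}.
Row 4, column 3: eliminating its row and column leaves {2, 1, 4, 5}.
Row 4, column 4: eliminating its row and column leaves {2, 1, 4, 5}.
Row 5, column 1: eliminating its row and column leaves {1, 4, 3, 5}.
Row 5, column 2: eliminating its row and column leaves {4, 3, 5}.
Row 5, column 3: eliminating its row and column leaves {1, 4, 5}.
Row 5, column 4: eliminating its row and column leaves {1, 4, 3, 5}.
Enumerating the assignments across these blanks that avoid any row or column repeat gives 56 completions.

56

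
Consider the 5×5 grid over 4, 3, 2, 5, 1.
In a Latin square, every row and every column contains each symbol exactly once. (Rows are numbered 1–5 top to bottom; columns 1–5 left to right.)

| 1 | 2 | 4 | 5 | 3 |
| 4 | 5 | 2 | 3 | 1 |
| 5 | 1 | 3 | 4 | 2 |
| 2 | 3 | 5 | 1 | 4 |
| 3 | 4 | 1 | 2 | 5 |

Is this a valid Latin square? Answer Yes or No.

Yes

Each row is a permutation of the 5 symbols, and so is each column.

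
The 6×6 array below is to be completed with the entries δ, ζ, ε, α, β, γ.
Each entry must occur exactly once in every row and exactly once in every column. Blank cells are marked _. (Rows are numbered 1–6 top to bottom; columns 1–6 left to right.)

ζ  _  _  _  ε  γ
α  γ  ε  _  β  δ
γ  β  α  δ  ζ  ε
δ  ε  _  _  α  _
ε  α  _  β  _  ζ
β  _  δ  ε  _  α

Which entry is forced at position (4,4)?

γ

Row 1, column 2: row 1 has {ζ, ε, γ} and column 2 has {ε, α, β, γ}, leaving only δ.
Row 1, column 3: row 1 has {δ, ζ, ε, γ} and column 3 has {δ, ε, α}, leaving only β.
Row 1, column 4: row 1 has {δ, ζ, ε, β, γ} and column 4 has {δ, ε, β}, leaving only α.
Row 2, column 4: row 2 has {δ, ε, α, β, γ} and column 4 has {δ, ε, α, β}, leaving only ζ.
Row 4 already has {δ, ε, α} and column 4 already has {δ, ζ, ε, α, β}, so row 4, column 4 must be γ.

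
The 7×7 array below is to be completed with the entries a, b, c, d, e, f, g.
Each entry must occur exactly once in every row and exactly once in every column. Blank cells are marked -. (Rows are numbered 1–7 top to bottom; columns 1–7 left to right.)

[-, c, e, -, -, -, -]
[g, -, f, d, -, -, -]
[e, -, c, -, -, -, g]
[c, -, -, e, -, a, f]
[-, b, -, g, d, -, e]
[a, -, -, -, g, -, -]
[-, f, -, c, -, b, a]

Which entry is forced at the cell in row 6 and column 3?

Row 4, column 5: row 4 has {a, c, e, f} and column 5 has {d, g}, leaving only b.
Row 5, column 1: row 5 has {b, d, e, g} and column 1 has {a, c, e, g}, leaving only f.
Row 5, column 3: row 5 has {b, d, e, f, g} and column 3 has {c, e, f}, leaving only a.
Row 5, column 6: row 5 has {a, b, d, e, f, g} and column 6 has {a, b}, leaving only c.
Row 2, column 6: row 2 has {d, f, g} and column 6 has {a, b, c}, leaving only e.
Row 2, column 2: row 2 has {d, e, f, g} and column 2 has {b, c, f}, leaving only a.
Row 2, column 5: row 2 has {a, d, e, f, g} and column 5 has {b, d, g}, leaving only c.
Row 2, column 7: row 2 has {a, c, d, e, f, g} and column 7 has {a, e, f, g}, leaving only b.
Row 1, column 7: row 1 has {c, e} and column 7 has {a, b, e, f, g}, leaving only d.
Row 1, column 1: row 1 has {c, d, e} and column 1 has {a, c, e, f, g}, leaving only b.
Row 3, column 2: row 3 has {c, e, g} and column 2 has {a, b, c, f}, leaving only d.
Row 3, column 6: row 3 has {c, d, e, g} and column 6 has {a, b, c, e}, leaving only f.
Row 1, column 6: row 1 has {b, c, d, e} and column 6 has {a, b, c, e, f}, leaving only g.
Row 3, column 5: row 3 has {c, d, e, f, g} and column 5 has {b, c, d, g}, leaving only a.
Row 1, column 5: row 1 has {b, c, d, e, g} and column 5 has {a, b, c, d, g}, leaving only f.
Row 1, column 4: row 1 has {b, c, d, e, f, g} and column 4 has {c, d, e, g}, leaving only a.
Row 3, column 4: row 3 has {a, c, d, e, f, g} and column 4 has {a, c, d, e, g}, leaving only b.
Row 4, column 2: row 4 has {a, b, c, e, f} and column 2 has {a, b, c, d, f}, leaving only g.
Row 4, column 3: row 4 has {a, b, c, e, f, g} and column 3 has {a, c, e, f}, leaving only d.
Row 6 already has {a, g} and column 3 already has {a, c, d, e, f}, so row 6, column 3 must be b.

b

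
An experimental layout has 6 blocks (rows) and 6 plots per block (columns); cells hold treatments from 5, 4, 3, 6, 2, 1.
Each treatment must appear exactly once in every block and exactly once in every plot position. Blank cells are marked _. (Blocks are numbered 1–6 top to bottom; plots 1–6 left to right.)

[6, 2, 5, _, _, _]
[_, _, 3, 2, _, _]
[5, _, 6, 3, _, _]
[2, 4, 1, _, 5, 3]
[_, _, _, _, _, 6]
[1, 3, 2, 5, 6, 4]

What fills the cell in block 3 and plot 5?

4

Block 1, plot 6: block 1 has {5, 6, 2} and plot 6 has {4, 3, 6}, leaving only 1.
Block 1, plot 4: block 1 has {5, 6, 2, 1} and plot 4 has {5, 3, 2}, leaving only 4.
Block 1, plot 5: block 1 has {5, 4, 6, 2, 1} and plot 5 has {5, 6}, leaving only 3.
Block 2, plot 1: block 2 has {3, 2} and plot 1 has {5, 6, 2, 1}, leaving only 4.
Block 2, plot 5: block 2 has {4, 3, 2} and plot 5 has {5, 3, 6}, leaving only 1.
Block 2, plot 6: block 2 has {4, 3, 2, 1} and plot 6 has {4, 3, 6, 1}, leaving only 5.
Block 2, plot 2: block 2 has {5, 4, 3, 2, 1} and plot 2 has {4, 3, 2}, leaving only 6.
Block 3, plot 2: block 3 has {5, 3, 6} and plot 2 has {4, 3, 6, 2}, leaving only 1.
Block 3, plot 6: block 3 has {5, 3, 6, 1} and plot 6 has {5, 4, 3, 6, 1}, leaving only 2.
Block 3 already has {5, 3, 6, 2, 1} and plot 5 already has {5, 3, 6, 1}, so block 3, plot 5 must be 4.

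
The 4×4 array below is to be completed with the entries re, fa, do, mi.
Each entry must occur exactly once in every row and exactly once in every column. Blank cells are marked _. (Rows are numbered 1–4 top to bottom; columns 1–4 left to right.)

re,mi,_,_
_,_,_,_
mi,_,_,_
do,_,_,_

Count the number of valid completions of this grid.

Row 1, column 3: eliminating its row and column leaves {fa, do}.
Row 1, column 4: eliminating its row and column leaves {fa, do}.
Row 2, column 1: eliminating its row and column leaves {fa}.
Row 2, column 2: eliminating its row and column leaves {re, fa, do}.
Row 2, column 3: eliminating its row and column leaves {re, fa, do, mi}.
Row 2, column 4: eliminating its row and column leaves {re, fa, do, mi}.
Row 3, column 2: eliminating its row and column leaves {re, fa, do}.
Row 3, column 3: eliminating its row and column leaves {re, fa, do}.
Row 3, column 4: eliminating its row and column leaves {re, fa, do}.
Row 4, column 2: eliminating its row and column leaves {re, fa}.
Row 4, column 3: eliminating its row and column leaves {re, fa, mi}.
Row 4, column 4: eliminating its row and column leaves {re, fa, mi}.
Enumerating the assignments across these blanks that avoid any row or column repeat gives 8 completions.

8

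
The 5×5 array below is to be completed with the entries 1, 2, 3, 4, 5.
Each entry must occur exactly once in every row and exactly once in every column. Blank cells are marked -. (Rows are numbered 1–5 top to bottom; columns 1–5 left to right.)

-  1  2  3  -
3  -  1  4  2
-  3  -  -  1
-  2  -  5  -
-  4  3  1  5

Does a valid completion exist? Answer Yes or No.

No row or column among the givens repeats a symbol, and propagating forced cells runs into no contradiction.
One valid completion exists (for instance, 5 1 2 3 4 / 3 5 1 4 2 / 4 3 5 2 1 / 1 2 4 5 3 / 2 4 3 1 5).

Yes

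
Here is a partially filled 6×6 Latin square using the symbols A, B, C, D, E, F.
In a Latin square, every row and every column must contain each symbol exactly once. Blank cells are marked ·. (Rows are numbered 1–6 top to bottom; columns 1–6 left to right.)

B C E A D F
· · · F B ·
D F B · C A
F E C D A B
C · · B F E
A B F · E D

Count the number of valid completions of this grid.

2

Row 2, column 1: eliminating its row and column leaves {E}.
Row 2, column 2: eliminating its row and column leaves {A, D}.
Row 2, column 3: eliminating its row and column leaves {A, D}.
Row 2, column 6: eliminating its row and column leaves {C}.
Row 3, column 4: eliminating its row and column leaves {E}.
Row 5, column 2: eliminating its row and column leaves {A, D}.
Row 5, column 3: eliminating its row and column leaves {A, D}.
Row 6, column 4: eliminating its row and column leaves {C}.
Enumerating the assignments across these blanks that avoid any row or column repeat gives 2 completions.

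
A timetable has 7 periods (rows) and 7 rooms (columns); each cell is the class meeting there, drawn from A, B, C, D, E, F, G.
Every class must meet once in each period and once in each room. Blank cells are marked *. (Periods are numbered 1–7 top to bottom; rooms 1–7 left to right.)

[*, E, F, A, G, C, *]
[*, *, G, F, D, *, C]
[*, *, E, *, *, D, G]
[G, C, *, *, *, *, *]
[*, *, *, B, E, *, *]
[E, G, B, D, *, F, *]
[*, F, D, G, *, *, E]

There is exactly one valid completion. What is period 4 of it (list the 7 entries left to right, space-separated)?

Period 4, room 3: period 4 has {C, G} and room 3 has {B, D, E, F, G}, leaving only A.
Period 4, room 4: period 4 has {A, C, G} and room 4 has {A, B, D, F, G}, leaving only E.
Period 4, room 6: period 4 has {A, C, E, G} and room 6 has {C, D, F}, leaving only B.
Period 4, room 5: period 4 has {A, B, C, E, G} and room 5 has {D, E, G}, leaving only F.
Period 4, room 7: period 4 has {A, B, C, E, F, G} and room 7 has {C, E, G}, leaving only D.
So period 4 reads: G C A E F B D.

G C A E F B D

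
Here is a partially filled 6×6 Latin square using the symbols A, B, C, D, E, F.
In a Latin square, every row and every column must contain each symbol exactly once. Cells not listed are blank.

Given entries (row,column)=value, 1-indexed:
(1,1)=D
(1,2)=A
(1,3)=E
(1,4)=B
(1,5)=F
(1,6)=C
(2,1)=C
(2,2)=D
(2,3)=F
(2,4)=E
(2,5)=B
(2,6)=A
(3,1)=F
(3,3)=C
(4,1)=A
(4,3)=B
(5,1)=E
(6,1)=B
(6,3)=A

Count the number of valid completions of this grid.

20

Row 3, column 2: eliminating its row and column leaves {B, E}.
Row 3, column 4: eliminating its row and column leaves {A, D}.
Row 3, column 5: eliminating its row and column leaves {A, D, E}.
Row 3, column 6: eliminating its row and column leaves {B, D, E}.
Row 4, column 2: eliminating its row and column leaves {C, E, F}.
Row 4, column 4: eliminating its row and column leaves {C, D, F}.
Row 4, column 5: eliminating its row and column leaves {C, D, E}.
Row 4, column 6: eliminating its row and column leaves {D, E, F}.
Row 5, column 2: eliminating its row and column leaves {B, C, F}.
Row 5, column 3: eliminating its row and column leaves {D}.
Row 5, column 4: eliminating its row and column leaves {A, C, D, F}.
Row 5, column 5: eliminating its row and column leaves {A, C, D}.
Row 5, column 6: eliminating its row and column leaves {B, D, F}.
Row 6, column 2: eliminating its row and column leaves {C, E, F}.
Row 6, column 4: eliminating its row and column leaves {C, D, F}.
Row 6, column 5: eliminating its row and column leaves {C, D, E}.
Row 6, column 6: eliminating its row and column leaves {D, E, F}.
Enumerating the assignments across these blanks that avoid any row or column repeat gives 20 completions.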